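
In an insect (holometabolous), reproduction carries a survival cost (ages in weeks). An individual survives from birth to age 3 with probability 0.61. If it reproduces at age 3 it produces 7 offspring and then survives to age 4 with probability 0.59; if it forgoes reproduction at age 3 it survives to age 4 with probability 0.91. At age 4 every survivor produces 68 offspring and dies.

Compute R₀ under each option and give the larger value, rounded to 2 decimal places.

breed at age 3: R₀ = 0.61 × (7 + 0.59 × 68) = 0.61 × 47.1200 = 28.7432
delay to age 4: R₀ = 0.61 × (0.91 × 68) = 0.61 × 61.8800 = 37.7468
Higher: delay to age 4 (37.7468).

37.75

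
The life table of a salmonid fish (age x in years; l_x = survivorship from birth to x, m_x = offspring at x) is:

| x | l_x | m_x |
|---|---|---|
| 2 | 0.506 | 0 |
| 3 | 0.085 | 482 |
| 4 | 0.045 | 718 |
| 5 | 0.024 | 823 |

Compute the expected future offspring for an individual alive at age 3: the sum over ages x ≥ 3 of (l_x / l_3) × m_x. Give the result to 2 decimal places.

1094.49

l_3 = 0.085. Conditional survival from age 3 to x is l_x / l_3.
  x=3: (0.085/0.085) × 482 = 482.0000
  x=4: (0.045/0.085) × 718 = 380.1176
  x=5: (0.024/0.085) × 823 = 232.3765
Sum = 482.0000 + 380.1176 + 232.3765 = 1094.4941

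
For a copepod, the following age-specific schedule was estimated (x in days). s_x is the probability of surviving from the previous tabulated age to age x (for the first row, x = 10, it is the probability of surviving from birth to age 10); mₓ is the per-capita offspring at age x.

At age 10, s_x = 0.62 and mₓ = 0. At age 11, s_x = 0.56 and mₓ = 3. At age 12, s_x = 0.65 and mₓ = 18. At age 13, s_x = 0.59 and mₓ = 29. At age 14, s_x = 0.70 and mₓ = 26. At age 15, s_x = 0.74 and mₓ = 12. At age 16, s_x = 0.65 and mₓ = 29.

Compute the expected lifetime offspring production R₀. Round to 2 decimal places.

Survivorship from birth: l_x = s_10·s_11·…·s_x.
  l_10 = 0.62000
  l_11 = 0.34720
  l_12 = 0.22568
  l_13 = 0.13315
  l_14 = 0.09321
  l_15 = 0.06897
  l_16 = 0.04483
R₀ = Σ l_x mₓ:
  age 10: 0.62000 × 0 = 0.0000
  age 11: 0.34720 × 3 = 1.0416
  age 12: 0.22568 × 18 = 4.0622
  age 13: 0.13315 × 29 = 3.8613
  age 14: 0.09321 × 26 = 2.4235
  age 15: 0.06897 × 12 = 0.8276
  age 16: 0.04483 × 29 = 1.3001
R₀ = 0.0000 + 1.0416 + 4.0622 + 3.8613 + 2.4235 + 0.8276 + 1.3001 = 13.5164

13.52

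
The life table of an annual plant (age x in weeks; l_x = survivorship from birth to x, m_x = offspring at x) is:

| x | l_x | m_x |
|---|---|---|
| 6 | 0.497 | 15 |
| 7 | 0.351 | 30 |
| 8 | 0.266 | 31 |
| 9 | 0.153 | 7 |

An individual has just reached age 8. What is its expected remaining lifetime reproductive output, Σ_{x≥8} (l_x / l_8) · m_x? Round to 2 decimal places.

l_8 = 0.266. Conditional survival from age 8 to x is l_x / l_8.
  x=8: (0.266/0.266) × 31 = 31.0000
  x=9: (0.153/0.266) × 7 = 4.0263
Sum = 31.0000 + 4.0263 = 35.0263

35.03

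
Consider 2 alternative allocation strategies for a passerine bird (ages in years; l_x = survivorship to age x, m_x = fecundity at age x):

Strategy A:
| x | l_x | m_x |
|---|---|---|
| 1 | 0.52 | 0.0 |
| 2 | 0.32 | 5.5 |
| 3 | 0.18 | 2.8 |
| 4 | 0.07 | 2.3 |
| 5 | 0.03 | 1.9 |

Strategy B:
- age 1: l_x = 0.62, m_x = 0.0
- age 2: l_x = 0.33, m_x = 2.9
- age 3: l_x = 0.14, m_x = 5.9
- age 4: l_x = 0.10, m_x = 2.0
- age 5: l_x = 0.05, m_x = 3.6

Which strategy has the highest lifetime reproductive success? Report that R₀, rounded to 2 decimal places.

Strategy A: R₀ = 0.52×0.0 + 0.32×5.5 + 0.18×2.8 + 0.07×2.3 + 0.03×1.9 = 2.4820
Strategy B: R₀ = 0.62×0.0 + 0.33×2.9 + 0.14×5.9 + 0.10×2.0 + 0.05×3.6 = 2.1630
Highest R₀: strategy A with 2.4820.

2.48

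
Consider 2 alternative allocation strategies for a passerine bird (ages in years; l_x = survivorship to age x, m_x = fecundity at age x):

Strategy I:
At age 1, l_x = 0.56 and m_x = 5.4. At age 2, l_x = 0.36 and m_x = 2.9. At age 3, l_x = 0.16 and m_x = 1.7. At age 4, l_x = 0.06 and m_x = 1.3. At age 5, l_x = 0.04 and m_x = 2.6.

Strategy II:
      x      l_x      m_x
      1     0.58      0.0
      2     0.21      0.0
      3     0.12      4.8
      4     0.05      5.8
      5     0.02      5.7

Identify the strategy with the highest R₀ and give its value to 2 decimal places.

Strategy I: R₀ = 0.56×5.4 + 0.36×2.9 + 0.16×1.7 + 0.06×1.3 + 0.04×2.6 = 4.5220
Strategy II: R₀ = 0.58×0.0 + 0.21×0.0 + 0.12×4.8 + 0.05×5.8 + 0.02×5.7 = 0.9800
Highest R₀: strategy I with 4.5220.

4.52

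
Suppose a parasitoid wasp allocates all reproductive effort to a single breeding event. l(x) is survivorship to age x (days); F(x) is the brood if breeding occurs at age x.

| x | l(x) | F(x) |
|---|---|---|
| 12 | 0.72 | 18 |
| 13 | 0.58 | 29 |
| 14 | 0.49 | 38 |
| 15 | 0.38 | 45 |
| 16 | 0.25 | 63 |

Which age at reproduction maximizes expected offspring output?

14

Expected offspring if breeding at age x = l(x) × F(x):
  age 12: 0.72 × 18 = 12.960
  age 13: 0.58 × 29 = 16.820
  age 14: 0.49 × 38 = 18.620
  age 15: 0.38 × 45 = 17.100
  age 16: 0.25 × 63 = 15.750
Maximum at age 14 (18.620).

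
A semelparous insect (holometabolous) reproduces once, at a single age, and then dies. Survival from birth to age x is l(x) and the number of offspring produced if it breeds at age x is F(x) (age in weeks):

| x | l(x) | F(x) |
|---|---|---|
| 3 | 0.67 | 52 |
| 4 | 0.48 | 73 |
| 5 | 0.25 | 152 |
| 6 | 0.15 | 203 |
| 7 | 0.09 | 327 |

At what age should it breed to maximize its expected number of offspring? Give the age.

5

Expected offspring if breeding at age x = l(x) × F(x):
  age 3: 0.67 × 52 = 34.840
  age 4: 0.48 × 73 = 35.040
  age 5: 0.25 × 152 = 38.000
  age 6: 0.15 × 203 = 30.450
  age 7: 0.09 × 327 = 29.430
Maximum at age 5 (38.000).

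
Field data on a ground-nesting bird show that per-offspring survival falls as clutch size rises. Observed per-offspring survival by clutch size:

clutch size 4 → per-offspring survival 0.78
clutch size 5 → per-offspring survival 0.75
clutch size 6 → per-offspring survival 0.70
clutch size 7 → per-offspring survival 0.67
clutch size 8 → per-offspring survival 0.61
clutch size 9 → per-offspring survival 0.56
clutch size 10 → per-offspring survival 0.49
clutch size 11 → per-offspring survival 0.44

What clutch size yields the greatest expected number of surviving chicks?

Expected surviving chicks = c × s(c):
  c=4: 4 × 0.78 = 3.120
  c=5: 5 × 0.75 = 3.750
  c=6: 6 × 0.70 = 4.200
  c=7: 7 × 0.67 = 4.690
  c=8: 8 × 0.61 = 4.880
  c=9: 9 × 0.56 = 5.040
  c=10: 10 × 0.49 = 4.900
  c=11: 11 × 0.44 = 4.840
Maximum at c = 9 (5.040 surviving chicks).

9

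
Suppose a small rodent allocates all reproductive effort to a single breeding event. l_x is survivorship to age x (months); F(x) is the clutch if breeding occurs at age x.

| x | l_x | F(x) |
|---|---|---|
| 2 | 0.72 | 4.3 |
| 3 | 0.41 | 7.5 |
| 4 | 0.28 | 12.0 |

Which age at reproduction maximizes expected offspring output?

Expected offspring if breeding at age x = l_x × F(x):
  age 2: 0.72 × 4.3 = 3.096
  age 3: 0.41 × 7.5 = 3.075
  age 4: 0.28 × 12.0 = 3.360
Maximum at age 4 (3.360).

4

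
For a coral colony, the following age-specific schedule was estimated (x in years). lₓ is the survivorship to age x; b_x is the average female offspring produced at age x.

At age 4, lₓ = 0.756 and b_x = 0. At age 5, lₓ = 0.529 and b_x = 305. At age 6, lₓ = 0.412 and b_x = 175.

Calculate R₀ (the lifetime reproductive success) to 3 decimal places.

233.445

R₀ = Σ lₓ b_x:
  age 4: 0.756 × 0 = 0.0000
  age 5: 0.529 × 305 = 161.3450
  age 6: 0.412 × 175 = 72.1000
R₀ = 0.0000 + 161.3450 + 72.1000 = 233.4450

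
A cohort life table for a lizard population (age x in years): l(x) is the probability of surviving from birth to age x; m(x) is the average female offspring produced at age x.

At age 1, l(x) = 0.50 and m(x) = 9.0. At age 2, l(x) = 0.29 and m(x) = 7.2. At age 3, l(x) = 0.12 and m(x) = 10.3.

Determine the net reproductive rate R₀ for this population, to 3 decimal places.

R₀ = Σ l(x) m(x):
  age 1: 0.50 × 9.0 = 4.5000
  age 2: 0.29 × 7.2 = 2.0880
  age 3: 0.12 × 10.3 = 1.2360
R₀ = 4.5000 + 2.0880 + 1.2360 = 7.8240

7.824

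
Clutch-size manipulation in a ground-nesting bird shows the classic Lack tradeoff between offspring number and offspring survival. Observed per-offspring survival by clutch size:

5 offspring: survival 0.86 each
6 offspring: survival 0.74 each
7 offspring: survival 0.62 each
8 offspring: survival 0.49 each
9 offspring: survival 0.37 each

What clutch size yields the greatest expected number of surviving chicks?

Expected surviving chicks = c × s(c):
  c=5: 5 × 0.86 = 4.300
  c=6: 6 × 0.74 = 4.440
  c=7: 7 × 0.62 = 4.340
  c=8: 8 × 0.49 = 3.920
  c=9: 9 × 0.37 = 3.330
Maximum at c = 6 (4.440 surviving chicks).

6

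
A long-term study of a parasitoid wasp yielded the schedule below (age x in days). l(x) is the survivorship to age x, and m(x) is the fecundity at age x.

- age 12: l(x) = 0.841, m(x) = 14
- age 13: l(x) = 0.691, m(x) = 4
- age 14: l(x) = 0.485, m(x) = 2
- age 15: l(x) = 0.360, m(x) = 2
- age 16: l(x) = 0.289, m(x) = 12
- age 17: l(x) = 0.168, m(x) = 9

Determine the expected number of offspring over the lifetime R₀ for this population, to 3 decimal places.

21.208

R₀ = Σ l(x) m(x):
  age 12: 0.841 × 14 = 11.7740
  age 13: 0.691 × 4 = 2.7640
  age 14: 0.485 × 2 = 0.9700
  age 15: 0.360 × 2 = 0.7200
  age 16: 0.289 × 12 = 3.4680
  age 17: 0.168 × 9 = 1.5120
R₀ = 11.7740 + 2.7640 + 0.9700 + 0.7200 + 3.4680 + 1.5120 = 21.2080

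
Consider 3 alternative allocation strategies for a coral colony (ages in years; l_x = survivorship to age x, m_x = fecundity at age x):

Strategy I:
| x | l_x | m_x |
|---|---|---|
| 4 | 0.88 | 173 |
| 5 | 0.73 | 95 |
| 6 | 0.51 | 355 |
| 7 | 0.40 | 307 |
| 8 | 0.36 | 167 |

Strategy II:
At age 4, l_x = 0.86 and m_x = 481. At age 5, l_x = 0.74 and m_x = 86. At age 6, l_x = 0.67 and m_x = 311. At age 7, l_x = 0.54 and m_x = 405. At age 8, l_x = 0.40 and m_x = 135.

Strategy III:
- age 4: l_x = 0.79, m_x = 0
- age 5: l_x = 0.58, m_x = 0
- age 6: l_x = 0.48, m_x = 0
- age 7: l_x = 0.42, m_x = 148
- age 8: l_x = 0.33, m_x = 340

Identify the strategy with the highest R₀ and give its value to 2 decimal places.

Strategy I: R₀ = 0.88×173 + 0.73×95 + 0.51×355 + 0.40×307 + 0.36×167 = 585.5600
Strategy II: R₀ = 0.86×481 + 0.74×86 + 0.67×311 + 0.54×405 + 0.40×135 = 958.3700
Strategy III: R₀ = 0.79×0 + 0.58×0 + 0.48×0 + 0.42×148 + 0.33×340 = 174.3600
Highest R₀: strategy II with 958.3700.

958.37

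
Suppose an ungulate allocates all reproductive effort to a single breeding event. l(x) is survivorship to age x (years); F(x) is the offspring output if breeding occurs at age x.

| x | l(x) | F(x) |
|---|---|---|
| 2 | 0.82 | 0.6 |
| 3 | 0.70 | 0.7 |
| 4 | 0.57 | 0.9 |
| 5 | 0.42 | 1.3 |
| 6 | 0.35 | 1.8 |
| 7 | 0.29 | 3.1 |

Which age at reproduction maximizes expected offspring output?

7

Expected offspring if breeding at age x = l(x) × F(x):
  age 2: 0.82 × 0.6 = 0.492
  age 3: 0.70 × 0.7 = 0.490
  age 4: 0.57 × 0.9 = 0.513
  age 5: 0.42 × 1.3 = 0.546
  age 6: 0.35 × 1.8 = 0.630
  age 7: 0.29 × 3.1 = 0.899
Maximum at age 7 (0.899).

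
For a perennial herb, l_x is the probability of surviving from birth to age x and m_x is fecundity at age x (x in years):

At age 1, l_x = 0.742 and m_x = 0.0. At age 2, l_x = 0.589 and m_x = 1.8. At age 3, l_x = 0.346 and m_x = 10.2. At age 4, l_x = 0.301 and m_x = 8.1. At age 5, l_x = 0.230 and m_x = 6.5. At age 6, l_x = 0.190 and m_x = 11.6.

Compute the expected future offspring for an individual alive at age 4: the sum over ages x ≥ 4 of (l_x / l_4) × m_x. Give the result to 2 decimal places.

l_4 = 0.301. Conditional survival from age 4 to x is l_x / l_4.
  x=4: (0.301/0.301) × 8.1 = 8.1000
  x=5: (0.230/0.301) × 6.5 = 4.9668
  x=6: (0.190/0.301) × 11.6 = 7.3223
Sum = 8.1000 + 4.9668 + 7.3223 = 20.3890

20.39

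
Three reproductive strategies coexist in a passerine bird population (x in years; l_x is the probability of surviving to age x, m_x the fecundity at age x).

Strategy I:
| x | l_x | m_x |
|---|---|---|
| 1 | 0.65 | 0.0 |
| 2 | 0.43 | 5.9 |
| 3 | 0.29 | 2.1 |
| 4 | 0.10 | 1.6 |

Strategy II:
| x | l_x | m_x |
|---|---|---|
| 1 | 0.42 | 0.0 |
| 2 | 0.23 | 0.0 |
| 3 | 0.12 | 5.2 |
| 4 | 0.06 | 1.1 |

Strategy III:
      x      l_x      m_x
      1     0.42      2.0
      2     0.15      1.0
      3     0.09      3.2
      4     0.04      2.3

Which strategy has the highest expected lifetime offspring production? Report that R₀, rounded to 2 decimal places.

3.31

Strategy I: R₀ = 0.65×0.0 + 0.43×5.9 + 0.29×2.1 + 0.10×1.6 = 3.3060
Strategy II: R₀ = 0.42×0.0 + 0.23×0.0 + 0.12×5.2 + 0.06×1.1 = 0.6900
Strategy III: R₀ = 0.42×2.0 + 0.15×1.0 + 0.09×3.2 + 0.04×2.3 = 1.3700
Highest R₀: strategy I with 3.3060.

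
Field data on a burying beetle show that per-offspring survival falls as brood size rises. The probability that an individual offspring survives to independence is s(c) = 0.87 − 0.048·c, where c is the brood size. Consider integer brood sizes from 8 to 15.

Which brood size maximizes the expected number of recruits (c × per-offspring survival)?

Expected recruits = c × s(c):
  c=8: 8 × 0.486 = 3.888
  c=9: 9 × 0.438 = 3.942
  c=10: 10 × 0.390 = 3.900
  c=11: 11 × 0.342 = 3.762
  c=12: 12 × 0.294 = 3.528
  c=13: 13 × 0.246 = 3.198
  c=14: 14 × 0.198 = 2.772
  c=15: 15 × 0.150 = 2.250
Maximum at c = 9 (3.942 recruits).

9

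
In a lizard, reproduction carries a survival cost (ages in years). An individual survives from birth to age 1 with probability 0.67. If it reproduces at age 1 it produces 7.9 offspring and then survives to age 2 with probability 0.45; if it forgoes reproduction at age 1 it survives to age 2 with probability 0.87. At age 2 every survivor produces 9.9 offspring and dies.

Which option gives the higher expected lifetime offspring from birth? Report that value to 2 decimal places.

8.28

breed at age 1: R₀ = 0.67 × (7.9 + 0.45 × 9.9) = 0.67 × 12.3550 = 8.2779
delay to age 2: R₀ = 0.67 × (0.87 × 9.9) = 0.67 × 8.6130 = 5.7707
Higher: breed at age 1 (8.2779).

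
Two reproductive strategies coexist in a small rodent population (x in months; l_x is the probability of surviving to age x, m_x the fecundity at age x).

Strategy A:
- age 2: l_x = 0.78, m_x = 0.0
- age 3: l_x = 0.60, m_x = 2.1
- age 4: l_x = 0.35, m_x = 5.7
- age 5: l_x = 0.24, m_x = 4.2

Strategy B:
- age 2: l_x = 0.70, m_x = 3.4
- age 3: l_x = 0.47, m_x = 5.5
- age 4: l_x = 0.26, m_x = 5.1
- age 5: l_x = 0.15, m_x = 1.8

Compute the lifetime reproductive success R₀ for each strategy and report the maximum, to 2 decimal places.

Strategy A: R₀ = 0.78×0.0 + 0.60×2.1 + 0.35×5.7 + 0.24×4.2 = 4.2630
Strategy B: R₀ = 0.70×3.4 + 0.47×5.5 + 0.26×5.1 + 0.15×1.8 = 6.5610
Highest R₀: strategy B with 6.5610.

6.56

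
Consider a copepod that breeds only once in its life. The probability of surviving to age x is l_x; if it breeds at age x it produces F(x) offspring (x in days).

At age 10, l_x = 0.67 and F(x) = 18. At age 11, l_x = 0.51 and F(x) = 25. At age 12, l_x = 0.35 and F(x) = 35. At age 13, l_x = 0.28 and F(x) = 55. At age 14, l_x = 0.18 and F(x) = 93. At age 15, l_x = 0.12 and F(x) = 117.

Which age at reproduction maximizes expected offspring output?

Expected offspring if breeding at age x = l_x × F(x):
  age 10: 0.67 × 18 = 12.060
  age 11: 0.51 × 25 = 12.750
  age 12: 0.35 × 35 = 12.250
  age 13: 0.28 × 55 = 15.400
  age 14: 0.18 × 93 = 16.740
  age 15: 0.12 × 117 = 14.040
Maximum at age 14 (16.740).

14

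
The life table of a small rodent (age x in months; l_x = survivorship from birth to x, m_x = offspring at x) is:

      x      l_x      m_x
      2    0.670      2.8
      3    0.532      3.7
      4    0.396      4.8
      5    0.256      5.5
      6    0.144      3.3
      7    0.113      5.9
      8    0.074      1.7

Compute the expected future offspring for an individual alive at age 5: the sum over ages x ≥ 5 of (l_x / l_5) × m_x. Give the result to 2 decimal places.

10.45

l_5 = 0.256. Conditional survival from age 5 to x is l_x / l_5.
  x=5: (0.256/0.256) × 5.5 = 5.5000
  x=6: (0.144/0.256) × 3.3 = 1.8562
  x=7: (0.113/0.256) × 5.9 = 2.6043
  x=8: (0.074/0.256) × 1.7 = 0.4914
Sum = 5.5000 + 1.8562 + 2.6043 + 0.4914 = 10.4520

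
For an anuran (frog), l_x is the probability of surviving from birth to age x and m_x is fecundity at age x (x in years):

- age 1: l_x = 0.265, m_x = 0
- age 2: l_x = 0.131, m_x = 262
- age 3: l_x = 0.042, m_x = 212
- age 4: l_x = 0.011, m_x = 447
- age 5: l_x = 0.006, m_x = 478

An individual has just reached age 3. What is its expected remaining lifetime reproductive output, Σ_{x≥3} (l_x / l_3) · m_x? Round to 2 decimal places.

397.36

l_3 = 0.042. Conditional survival from age 3 to x is l_x / l_3.
  x=3: (0.042/0.042) × 212 = 212.0000
  x=4: (0.011/0.042) × 447 = 117.0714
  x=5: (0.006/0.042) × 478 = 68.2857
Sum = 212.0000 + 117.0714 + 68.2857 = 397.3571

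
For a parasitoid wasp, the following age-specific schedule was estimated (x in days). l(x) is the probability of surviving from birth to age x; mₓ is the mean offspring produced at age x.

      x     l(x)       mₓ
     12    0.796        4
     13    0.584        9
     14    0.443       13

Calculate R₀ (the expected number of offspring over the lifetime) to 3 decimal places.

R₀ = Σ l(x) mₓ:
  age 12: 0.796 × 4 = 3.1840
  age 13: 0.584 × 9 = 5.2560
  age 14: 0.443 × 13 = 5.7590
R₀ = 3.1840 + 5.2560 + 5.7590 = 14.1990

14.199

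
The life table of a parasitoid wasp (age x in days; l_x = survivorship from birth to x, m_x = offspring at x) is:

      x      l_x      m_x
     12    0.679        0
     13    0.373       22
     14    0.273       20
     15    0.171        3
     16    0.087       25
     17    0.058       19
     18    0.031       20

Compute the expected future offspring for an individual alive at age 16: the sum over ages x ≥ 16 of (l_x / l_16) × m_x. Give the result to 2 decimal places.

l_16 = 0.087. Conditional survival from age 16 to x is l_x / l_16.
  x=16: (0.087/0.087) × 25 = 25.0000
  x=17: (0.058/0.087) × 19 = 12.6667
  x=18: (0.031/0.087) × 20 = 7.1264
Sum = 25.0000 + 12.6667 + 7.1264 = 44.7931

44.79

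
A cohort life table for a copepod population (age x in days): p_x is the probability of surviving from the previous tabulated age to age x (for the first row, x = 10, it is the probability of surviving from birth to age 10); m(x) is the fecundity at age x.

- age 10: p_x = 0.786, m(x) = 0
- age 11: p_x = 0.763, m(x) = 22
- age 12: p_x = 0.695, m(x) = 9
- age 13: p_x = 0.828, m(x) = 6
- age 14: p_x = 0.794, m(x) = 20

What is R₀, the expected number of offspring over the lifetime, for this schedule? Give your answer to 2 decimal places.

Survivorship from birth: l_x = p_10·p_11·…·p_x.
  l_10 = 0.78600
  l_11 = 0.59972
  l_12 = 0.41680
  l_13 = 0.34511
  l_14 = 0.27402
R₀ = Σ l_x m(x):
  age 10: 0.78600 × 0 = 0.0000
  age 11: 0.59972 × 22 = 13.1938
  age 12: 0.41680 × 9 = 3.7512
  age 13: 0.34511 × 6 = 2.0707
  age 14: 0.27402 × 20 = 5.4804
R₀ = 0.0000 + 13.1938 + 3.7512 + 2.0707 + 5.4804 = 24.4961

24.50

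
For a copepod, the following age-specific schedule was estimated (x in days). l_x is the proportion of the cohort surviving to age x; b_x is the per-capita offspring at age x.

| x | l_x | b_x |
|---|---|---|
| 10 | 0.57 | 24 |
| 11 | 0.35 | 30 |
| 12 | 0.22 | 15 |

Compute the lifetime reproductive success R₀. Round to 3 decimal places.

R₀ = Σ l_x b_x:
  age 10: 0.57 × 24 = 13.6800
  age 11: 0.35 × 30 = 10.5000
  age 12: 0.22 × 15 = 3.3000
R₀ = 13.6800 + 10.5000 + 3.3000 = 27.4800

27.480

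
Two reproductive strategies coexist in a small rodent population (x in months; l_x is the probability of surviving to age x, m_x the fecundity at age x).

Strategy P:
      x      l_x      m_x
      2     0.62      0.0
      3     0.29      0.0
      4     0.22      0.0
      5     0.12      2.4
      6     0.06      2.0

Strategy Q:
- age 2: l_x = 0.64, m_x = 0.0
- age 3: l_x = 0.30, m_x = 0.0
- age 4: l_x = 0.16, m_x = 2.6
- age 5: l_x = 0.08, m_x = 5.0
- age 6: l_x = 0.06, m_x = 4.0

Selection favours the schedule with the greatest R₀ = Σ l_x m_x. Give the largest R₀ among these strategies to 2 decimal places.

1.06

Strategy P: R₀ = 0.62×0.0 + 0.29×0.0 + 0.22×0.0 + 0.12×2.4 + 0.06×2.0 = 0.4080
Strategy Q: R₀ = 0.64×0.0 + 0.30×0.0 + 0.16×2.6 + 0.08×5.0 + 0.06×4.0 = 1.0560
Highest R₀: strategy Q with 1.0560.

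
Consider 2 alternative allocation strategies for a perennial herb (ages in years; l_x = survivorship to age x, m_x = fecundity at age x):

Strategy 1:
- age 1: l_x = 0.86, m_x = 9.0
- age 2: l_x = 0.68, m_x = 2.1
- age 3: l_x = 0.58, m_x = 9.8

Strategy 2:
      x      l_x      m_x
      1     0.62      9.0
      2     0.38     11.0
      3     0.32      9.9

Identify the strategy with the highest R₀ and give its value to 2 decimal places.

Strategy 1: R₀ = 0.86×9.0 + 0.68×2.1 + 0.58×9.8 = 14.8520
Strategy 2: R₀ = 0.62×9.0 + 0.38×11.0 + 0.32×9.9 = 12.9280
Highest R₀: strategy 1 with 14.8520.

14.85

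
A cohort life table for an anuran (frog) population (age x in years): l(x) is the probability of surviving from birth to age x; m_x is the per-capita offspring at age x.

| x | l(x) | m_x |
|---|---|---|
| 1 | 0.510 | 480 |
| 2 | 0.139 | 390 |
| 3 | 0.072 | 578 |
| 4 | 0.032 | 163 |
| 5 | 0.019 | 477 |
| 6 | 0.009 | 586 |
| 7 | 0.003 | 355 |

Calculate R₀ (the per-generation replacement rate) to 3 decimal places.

361.244

R₀ = Σ l(x) m_x:
  age 1: 0.510 × 480 = 244.8000
  age 2: 0.139 × 390 = 54.2100
  age 3: 0.072 × 578 = 41.6160
  age 4: 0.032 × 163 = 5.2160
  age 5: 0.019 × 477 = 9.0630
  age 6: 0.009 × 586 = 5.2740
  age 7: 0.003 × 355 = 1.0650
R₀ = 244.8000 + 54.2100 + 41.6160 + 5.2160 + 9.0630 + 5.2740 + 1.0650 = 361.2440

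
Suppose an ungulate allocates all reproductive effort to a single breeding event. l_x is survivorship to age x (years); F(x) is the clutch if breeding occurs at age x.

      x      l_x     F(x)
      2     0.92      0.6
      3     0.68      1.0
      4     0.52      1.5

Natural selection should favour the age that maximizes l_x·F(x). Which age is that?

Expected offspring if breeding at age x = l_x × F(x):
  age 2: 0.92 × 0.6 = 0.552
  age 3: 0.68 × 1.0 = 0.680
  age 4: 0.52 × 1.5 = 0.780
Maximum at age 4 (0.780).

4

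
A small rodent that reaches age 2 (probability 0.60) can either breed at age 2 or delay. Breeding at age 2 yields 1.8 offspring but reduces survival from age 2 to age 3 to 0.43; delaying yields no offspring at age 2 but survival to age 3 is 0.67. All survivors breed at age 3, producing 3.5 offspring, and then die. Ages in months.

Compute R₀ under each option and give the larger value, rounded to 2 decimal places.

breed at age 2: R₀ = 0.60 × (1.8 + 0.43 × 3.5) = 0.60 × 3.3050 = 1.9830
delay to age 3: R₀ = 0.60 × (0.67 × 3.5) = 0.60 × 2.3450 = 1.4070
Higher: breed at age 2 (1.9830).

1.98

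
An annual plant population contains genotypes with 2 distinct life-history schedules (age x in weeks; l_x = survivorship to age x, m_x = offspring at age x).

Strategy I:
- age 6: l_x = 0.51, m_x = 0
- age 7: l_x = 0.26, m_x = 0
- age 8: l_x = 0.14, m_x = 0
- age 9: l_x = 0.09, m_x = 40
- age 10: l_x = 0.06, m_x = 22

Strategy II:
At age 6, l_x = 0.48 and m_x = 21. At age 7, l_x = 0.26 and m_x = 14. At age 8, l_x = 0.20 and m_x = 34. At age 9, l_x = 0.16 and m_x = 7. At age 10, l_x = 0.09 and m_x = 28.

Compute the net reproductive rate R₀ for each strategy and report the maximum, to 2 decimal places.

24.16

Strategy I: R₀ = 0.51×0 + 0.26×0 + 0.14×0 + 0.09×40 + 0.06×22 = 4.9200
Strategy II: R₀ = 0.48×21 + 0.26×14 + 0.20×34 + 0.16×7 + 0.09×28 = 24.1600
Highest R₀: strategy II with 24.1600.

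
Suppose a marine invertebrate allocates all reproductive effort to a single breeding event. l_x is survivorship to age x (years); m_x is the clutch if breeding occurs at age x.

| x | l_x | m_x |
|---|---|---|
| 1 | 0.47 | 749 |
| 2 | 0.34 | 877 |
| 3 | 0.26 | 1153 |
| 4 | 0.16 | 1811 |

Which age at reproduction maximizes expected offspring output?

1

Expected offspring if breeding at age x = l_x × m_x:
  age 1: 0.47 × 749 = 352.030
  age 2: 0.34 × 877 = 298.180
  age 3: 0.26 × 1153 = 299.780
  age 4: 0.16 × 1811 = 289.760
Maximum at age 1 (352.030).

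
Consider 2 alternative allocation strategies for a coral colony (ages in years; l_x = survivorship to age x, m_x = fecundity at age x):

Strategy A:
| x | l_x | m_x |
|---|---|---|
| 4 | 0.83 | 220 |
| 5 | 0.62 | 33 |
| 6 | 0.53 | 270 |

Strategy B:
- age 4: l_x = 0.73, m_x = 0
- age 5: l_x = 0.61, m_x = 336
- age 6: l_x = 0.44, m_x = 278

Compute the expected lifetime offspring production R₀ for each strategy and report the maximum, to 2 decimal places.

346.16

Strategy A: R₀ = 0.83×220 + 0.62×33 + 0.53×270 = 346.1600
Strategy B: R₀ = 0.73×0 + 0.61×336 + 0.44×278 = 327.2800
Highest R₀: strategy A with 346.1600.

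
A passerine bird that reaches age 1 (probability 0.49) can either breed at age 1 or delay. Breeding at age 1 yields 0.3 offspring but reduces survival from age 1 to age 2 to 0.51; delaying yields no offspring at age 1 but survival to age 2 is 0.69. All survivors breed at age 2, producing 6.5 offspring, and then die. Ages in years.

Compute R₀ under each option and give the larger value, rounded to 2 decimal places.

2.20

breed at age 1: R₀ = 0.49 × (0.3 + 0.51 × 6.5) = 0.49 × 3.6150 = 1.7713
delay to age 2: R₀ = 0.49 × (0.69 × 6.5) = 0.49 × 4.4850 = 2.1976
Higher: delay to age 2 (2.1976).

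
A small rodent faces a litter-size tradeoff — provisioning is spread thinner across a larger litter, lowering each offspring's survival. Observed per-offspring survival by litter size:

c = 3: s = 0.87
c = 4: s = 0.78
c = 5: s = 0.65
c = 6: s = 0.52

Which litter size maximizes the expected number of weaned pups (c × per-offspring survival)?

5

Expected weaned pups = c × s(c):
  c=3: 3 × 0.87 = 2.610
  c=4: 4 × 0.78 = 3.120
  c=5: 5 × 0.65 = 3.250
  c=6: 6 × 0.52 = 3.120
Maximum at c = 5 (3.250 weaned pups).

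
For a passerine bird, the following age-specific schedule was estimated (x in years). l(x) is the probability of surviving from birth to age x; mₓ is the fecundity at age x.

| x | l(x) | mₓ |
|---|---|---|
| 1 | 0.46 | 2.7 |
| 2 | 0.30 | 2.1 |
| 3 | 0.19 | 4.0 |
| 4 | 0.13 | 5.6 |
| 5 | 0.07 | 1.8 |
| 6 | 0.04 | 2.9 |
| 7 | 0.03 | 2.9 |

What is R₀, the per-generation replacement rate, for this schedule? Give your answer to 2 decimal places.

R₀ = Σ l(x) mₓ:
  age 1: 0.46 × 2.7 = 1.2420
  age 2: 0.30 × 2.1 = 0.6300
  age 3: 0.19 × 4.0 = 0.7600
  age 4: 0.13 × 5.6 = 0.7280
  age 5: 0.07 × 1.8 = 0.1260
  age 6: 0.04 × 2.9 = 0.1160
  age 7: 0.03 × 2.9 = 0.0870
R₀ = 1.2420 + 0.6300 + 0.7600 + 0.7280 + 0.1260 + 0.1160 + 0.0870 = 3.6890

3.69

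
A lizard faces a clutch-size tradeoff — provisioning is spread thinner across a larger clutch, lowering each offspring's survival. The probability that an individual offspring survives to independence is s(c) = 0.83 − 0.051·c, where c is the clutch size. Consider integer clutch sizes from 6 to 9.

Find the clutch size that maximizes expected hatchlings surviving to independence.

8

Expected hatchlings surviving to independence = c × s(c):
  c=6: 6 × 0.524 = 3.144
  c=7: 7 × 0.473 = 3.311
  c=8: 8 × 0.422 = 3.376
  c=9: 9 × 0.371 = 3.339
Maximum at c = 8 (3.376 hatchlings surviving to independence).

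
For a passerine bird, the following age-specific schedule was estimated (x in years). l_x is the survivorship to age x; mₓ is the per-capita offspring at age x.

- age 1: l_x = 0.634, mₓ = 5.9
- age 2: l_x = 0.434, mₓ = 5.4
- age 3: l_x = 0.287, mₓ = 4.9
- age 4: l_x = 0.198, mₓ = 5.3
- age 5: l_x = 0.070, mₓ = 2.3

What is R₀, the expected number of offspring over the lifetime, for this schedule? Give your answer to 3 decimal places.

8.701

R₀ = Σ l_x mₓ:
  age 1: 0.634 × 5.9 = 3.7406
  age 2: 0.434 × 5.4 = 2.3436
  age 3: 0.287 × 4.9 = 1.4063
  age 4: 0.198 × 5.3 = 1.0494
  age 5: 0.070 × 2.3 = 0.1610
R₀ = 3.7406 + 2.3436 + 1.4063 + 1.0494 + 0.1610 = 8.7009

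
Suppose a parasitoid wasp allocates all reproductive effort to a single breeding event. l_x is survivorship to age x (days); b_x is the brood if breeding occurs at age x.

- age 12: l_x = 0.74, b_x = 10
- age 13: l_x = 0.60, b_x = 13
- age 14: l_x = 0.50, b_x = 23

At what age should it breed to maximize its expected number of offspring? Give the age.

14

Expected offspring if breeding at age x = l_x × b_x:
  age 12: 0.74 × 10 = 7.400
  age 13: 0.60 × 13 = 7.800
  age 14: 0.50 × 23 = 11.500
Maximum at age 14 (11.500).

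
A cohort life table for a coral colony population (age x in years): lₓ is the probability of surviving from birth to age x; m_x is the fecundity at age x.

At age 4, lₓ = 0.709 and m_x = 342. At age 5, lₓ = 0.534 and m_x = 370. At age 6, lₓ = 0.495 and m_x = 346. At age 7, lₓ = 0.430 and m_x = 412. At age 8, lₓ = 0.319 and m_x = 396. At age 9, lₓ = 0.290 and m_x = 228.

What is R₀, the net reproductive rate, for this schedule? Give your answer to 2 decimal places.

980.93

R₀ = Σ lₓ m_x:
  age 4: 0.709 × 342 = 242.4780
  age 5: 0.534 × 370 = 197.5800
  age 6: 0.495 × 346 = 171.2700
  age 7: 0.430 × 412 = 177.1600
  age 8: 0.319 × 396 = 126.3240
  age 9: 0.290 × 228 = 66.1200
R₀ = 242.4780 + 197.5800 + 171.2700 + 177.1600 + 126.3240 + 66.1200 = 980.9320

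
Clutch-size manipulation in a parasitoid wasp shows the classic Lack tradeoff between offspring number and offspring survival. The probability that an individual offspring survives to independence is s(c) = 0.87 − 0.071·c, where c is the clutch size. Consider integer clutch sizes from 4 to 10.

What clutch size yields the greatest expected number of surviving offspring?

6

Expected surviving offspring = c × s(c):
  c=4: 4 × 0.586 = 2.344
  c=5: 5 × 0.515 = 2.575
  c=6: 6 × 0.444 = 2.664
  c=7: 7 × 0.373 = 2.611
  c=8: 8 × 0.302 = 2.416
  c=9: 9 × 0.231 = 2.079
  c=10: 10 × 0.160 = 1.600
Maximum at c = 6 (2.664 surviving offspring).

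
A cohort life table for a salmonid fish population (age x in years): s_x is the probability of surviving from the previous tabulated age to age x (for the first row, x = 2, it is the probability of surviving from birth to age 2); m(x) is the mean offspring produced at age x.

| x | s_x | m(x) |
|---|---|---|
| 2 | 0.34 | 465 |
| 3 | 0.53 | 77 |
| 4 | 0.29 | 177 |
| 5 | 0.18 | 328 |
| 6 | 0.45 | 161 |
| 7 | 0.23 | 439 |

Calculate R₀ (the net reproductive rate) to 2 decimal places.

Survivorship from birth: l_x = s_2·s_3·…·s_x.
  l_2 = 0.34000
  l_3 = 0.18020
  l_4 = 0.05226
  l_5 = 0.00941
  l_6 = 0.00423
  l_7 = 0.00097
R₀ = Σ l_x m(x):
  age 2: 0.34000 × 465 = 158.1000
  age 3: 0.18020 × 77 = 13.8754
  age 4: 0.05226 × 177 = 9.2500
  age 5: 0.00941 × 328 = 3.0865
  age 6: 0.00423 × 161 = 0.6810
  age 7: 0.00097 × 439 = 0.4258
R₀ = 158.1000 + 13.8754 + 9.2500 + 3.0865 + 0.6810 + 0.4258 = 185.4188

185.42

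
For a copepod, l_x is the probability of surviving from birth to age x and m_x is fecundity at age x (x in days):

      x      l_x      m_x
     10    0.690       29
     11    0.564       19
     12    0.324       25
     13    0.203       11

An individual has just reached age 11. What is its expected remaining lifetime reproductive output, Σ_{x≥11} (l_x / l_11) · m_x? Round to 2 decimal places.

l_11 = 0.564. Conditional survival from age 11 to x is l_x / l_11.
  x=11: (0.564/0.564) × 19 = 19.0000
  x=12: (0.324/0.564) × 25 = 14.3617
  x=13: (0.203/0.564) × 11 = 3.9592
Sum = 19.0000 + 14.3617 + 3.9592 = 37.3209

37.32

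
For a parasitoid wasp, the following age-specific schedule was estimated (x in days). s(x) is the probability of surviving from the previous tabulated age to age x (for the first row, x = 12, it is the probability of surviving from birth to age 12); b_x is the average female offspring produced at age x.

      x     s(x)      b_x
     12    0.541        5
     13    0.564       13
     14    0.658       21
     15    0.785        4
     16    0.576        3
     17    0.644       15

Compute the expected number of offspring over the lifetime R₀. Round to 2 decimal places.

12.67

Survivorship from birth: l_x = s_12·s_13·…·s_x.
  l_12 = 0.54100
  l_13 = 0.30512
  l_14 = 0.20077
  l_15 = 0.15761
  l_16 = 0.09078
  l_17 = 0.05846
R₀ = Σ l_x b_x:
  age 12: 0.54100 × 5 = 2.7050
  age 13: 0.30512 × 13 = 3.9666
  age 14: 0.20077 × 21 = 4.2162
  age 15: 0.15761 × 4 = 0.6304
  age 16: 0.09078 × 3 = 0.2723
  age 17: 0.05846 × 15 = 0.8769
R₀ = 2.7050 + 3.9666 + 4.2162 + 0.6304 + 0.2723 + 0.8769 = 12.6674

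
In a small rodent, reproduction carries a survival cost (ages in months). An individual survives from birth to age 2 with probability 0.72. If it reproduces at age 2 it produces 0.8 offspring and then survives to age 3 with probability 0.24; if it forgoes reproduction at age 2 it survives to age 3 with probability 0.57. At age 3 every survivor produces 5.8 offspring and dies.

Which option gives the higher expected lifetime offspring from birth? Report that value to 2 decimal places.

2.38

breed at age 2: R₀ = 0.72 × (0.8 + 0.24 × 5.8) = 0.72 × 2.1920 = 1.5782
delay to age 3: R₀ = 0.72 × (0.57 × 5.8) = 0.72 × 3.3060 = 2.3803
Higher: delay to age 3 (2.3803).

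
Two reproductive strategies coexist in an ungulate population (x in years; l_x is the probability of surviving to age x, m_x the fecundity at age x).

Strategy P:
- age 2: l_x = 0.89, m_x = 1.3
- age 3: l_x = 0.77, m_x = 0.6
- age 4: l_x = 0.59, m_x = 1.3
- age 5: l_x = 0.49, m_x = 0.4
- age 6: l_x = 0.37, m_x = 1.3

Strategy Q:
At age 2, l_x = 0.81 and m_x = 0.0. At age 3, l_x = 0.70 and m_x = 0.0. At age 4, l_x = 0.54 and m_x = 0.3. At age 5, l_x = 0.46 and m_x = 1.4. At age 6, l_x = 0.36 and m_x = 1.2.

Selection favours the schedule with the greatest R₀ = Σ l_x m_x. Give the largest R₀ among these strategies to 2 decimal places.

3.06

Strategy P: R₀ = 0.89×1.3 + 0.77×0.6 + 0.59×1.3 + 0.49×0.4 + 0.37×1.3 = 3.0630
Strategy Q: R₀ = 0.81×0.0 + 0.70×0.0 + 0.54×0.3 + 0.46×1.4 + 0.36×1.2 = 1.2380
Highest R₀: strategy P with 3.0630.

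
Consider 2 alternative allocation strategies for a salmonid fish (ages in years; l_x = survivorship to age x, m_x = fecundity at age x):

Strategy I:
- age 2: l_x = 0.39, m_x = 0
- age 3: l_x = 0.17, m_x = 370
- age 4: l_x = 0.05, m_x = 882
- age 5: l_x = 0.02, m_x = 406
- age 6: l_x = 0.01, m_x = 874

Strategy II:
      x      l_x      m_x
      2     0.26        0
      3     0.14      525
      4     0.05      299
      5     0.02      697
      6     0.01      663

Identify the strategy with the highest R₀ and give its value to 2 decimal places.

Strategy I: R₀ = 0.39×0 + 0.17×370 + 0.05×882 + 0.02×406 + 0.01×874 = 123.8600
Strategy II: R₀ = 0.26×0 + 0.14×525 + 0.05×299 + 0.02×697 + 0.01×663 = 109.0200
Highest R₀: strategy I with 123.8600.

123.86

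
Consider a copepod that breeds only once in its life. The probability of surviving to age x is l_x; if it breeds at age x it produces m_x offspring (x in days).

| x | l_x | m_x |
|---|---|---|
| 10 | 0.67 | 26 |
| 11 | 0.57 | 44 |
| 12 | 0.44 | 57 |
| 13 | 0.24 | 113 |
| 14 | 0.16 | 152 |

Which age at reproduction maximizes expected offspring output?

13

Expected offspring if breeding at age x = l_x × m_x:
  age 10: 0.67 × 26 = 17.420
  age 11: 0.57 × 44 = 25.080
  age 12: 0.44 × 57 = 25.080
  age 13: 0.24 × 113 = 27.120
  age 14: 0.16 × 152 = 24.320
Maximum at age 13 (27.120).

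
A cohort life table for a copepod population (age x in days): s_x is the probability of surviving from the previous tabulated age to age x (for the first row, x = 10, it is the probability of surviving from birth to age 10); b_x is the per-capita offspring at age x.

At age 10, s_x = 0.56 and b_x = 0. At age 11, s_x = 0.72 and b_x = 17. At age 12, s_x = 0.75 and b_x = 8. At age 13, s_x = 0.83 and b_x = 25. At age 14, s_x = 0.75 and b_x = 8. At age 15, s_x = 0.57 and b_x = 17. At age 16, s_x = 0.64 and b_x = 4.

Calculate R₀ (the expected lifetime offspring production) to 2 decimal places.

Survivorship from birth: l_x = s_10·s_11·…·s_x.
  l_10 = 0.56000
  l_11 = 0.40320
  l_12 = 0.30240
  l_13 = 0.25099
  l_14 = 0.18824
  l_15 = 0.10730
  l_16 = 0.06867
R₀ = Σ l_x b_x:
  age 10: 0.56000 × 0 = 0.0000
  age 11: 0.40320 × 17 = 6.8544
  age 12: 0.30240 × 8 = 2.4192
  age 13: 0.25099 × 25 = 6.2748
  age 14: 0.18824 × 8 = 1.5059
  age 15: 0.10730 × 17 = 1.8241
  age 16: 0.06867 × 4 = 0.2747
R₀ = 0.0000 + 6.8544 + 2.4192 + 6.2748 + 1.5059 + 1.8241 + 0.2747 = 19.1531

19.15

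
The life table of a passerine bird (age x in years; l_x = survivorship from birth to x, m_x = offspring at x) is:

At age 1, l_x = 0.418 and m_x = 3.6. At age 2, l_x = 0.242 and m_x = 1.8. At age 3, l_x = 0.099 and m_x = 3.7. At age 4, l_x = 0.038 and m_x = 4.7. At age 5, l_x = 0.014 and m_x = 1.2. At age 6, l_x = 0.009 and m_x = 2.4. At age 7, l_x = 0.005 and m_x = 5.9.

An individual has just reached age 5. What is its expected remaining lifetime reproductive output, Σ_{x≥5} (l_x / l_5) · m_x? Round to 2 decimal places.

4.85

l_5 = 0.014. Conditional survival from age 5 to x is l_x / l_5.
  x=5: (0.014/0.014) × 1.2 = 1.2000
  x=6: (0.009/0.014) × 2.4 = 1.5429
  x=7: (0.005/0.014) × 5.9 = 2.1071
Sum = 1.2000 + 1.5429 + 2.1071 = 4.8500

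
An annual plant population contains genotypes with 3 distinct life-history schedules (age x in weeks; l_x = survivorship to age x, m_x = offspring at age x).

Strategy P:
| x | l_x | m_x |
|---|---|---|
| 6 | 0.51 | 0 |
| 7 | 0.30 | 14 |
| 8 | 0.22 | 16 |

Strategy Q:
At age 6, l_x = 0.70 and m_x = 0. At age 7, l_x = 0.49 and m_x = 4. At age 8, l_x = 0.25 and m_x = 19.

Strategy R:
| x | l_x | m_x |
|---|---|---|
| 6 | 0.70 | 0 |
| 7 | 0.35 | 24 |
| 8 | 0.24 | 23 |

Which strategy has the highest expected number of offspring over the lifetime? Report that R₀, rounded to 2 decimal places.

Strategy P: R₀ = 0.51×0 + 0.30×14 + 0.22×16 = 7.7200
Strategy Q: R₀ = 0.70×0 + 0.49×4 + 0.25×19 = 6.7100
Strategy R: R₀ = 0.70×0 + 0.35×24 + 0.24×23 = 13.9200
Highest R₀: strategy R with 13.9200.

13.92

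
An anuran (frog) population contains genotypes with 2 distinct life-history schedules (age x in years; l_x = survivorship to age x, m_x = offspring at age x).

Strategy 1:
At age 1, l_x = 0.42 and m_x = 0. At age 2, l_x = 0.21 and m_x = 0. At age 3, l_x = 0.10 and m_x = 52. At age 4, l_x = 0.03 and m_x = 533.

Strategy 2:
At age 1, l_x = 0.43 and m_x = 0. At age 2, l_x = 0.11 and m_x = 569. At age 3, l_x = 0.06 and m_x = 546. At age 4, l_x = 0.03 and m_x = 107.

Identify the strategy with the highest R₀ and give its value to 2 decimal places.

Strategy 1: R₀ = 0.42×0 + 0.21×0 + 0.10×52 + 0.03×533 = 21.1900
Strategy 2: R₀ = 0.43×0 + 0.11×569 + 0.06×546 + 0.03×107 = 98.5600
Highest R₀: strategy 2 with 98.5600.

98.56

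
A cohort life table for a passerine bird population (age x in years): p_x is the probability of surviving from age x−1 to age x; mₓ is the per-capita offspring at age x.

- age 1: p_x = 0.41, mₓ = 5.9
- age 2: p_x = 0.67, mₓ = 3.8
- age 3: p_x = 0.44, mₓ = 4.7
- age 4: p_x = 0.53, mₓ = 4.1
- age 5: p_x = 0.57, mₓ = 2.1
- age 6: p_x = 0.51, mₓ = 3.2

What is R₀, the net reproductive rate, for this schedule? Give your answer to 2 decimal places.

4.43

Survivorship from birth: l_x = p_1·p_2·…·p_x.
  l_1 = 0.41000
  l_2 = 0.27470
  l_3 = 0.12087
  l_4 = 0.06406
  l_5 = 0.03651
  l_6 = 0.01862
R₀ = Σ l_x mₓ:
  age 1: 0.41000 × 5.9 = 2.4190
  age 2: 0.27470 × 3.8 = 1.0439
  age 3: 0.12087 × 4.7 = 0.5681
  age 4: 0.06406 × 4.1 = 0.2626
  age 5: 0.03651 × 2.1 = 0.0767
  age 6: 0.01862 × 3.2 = 0.0596
R₀ = 2.4190 + 1.0439 + 0.5681 + 0.2626 + 0.0767 + 0.0596 = 4.4299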